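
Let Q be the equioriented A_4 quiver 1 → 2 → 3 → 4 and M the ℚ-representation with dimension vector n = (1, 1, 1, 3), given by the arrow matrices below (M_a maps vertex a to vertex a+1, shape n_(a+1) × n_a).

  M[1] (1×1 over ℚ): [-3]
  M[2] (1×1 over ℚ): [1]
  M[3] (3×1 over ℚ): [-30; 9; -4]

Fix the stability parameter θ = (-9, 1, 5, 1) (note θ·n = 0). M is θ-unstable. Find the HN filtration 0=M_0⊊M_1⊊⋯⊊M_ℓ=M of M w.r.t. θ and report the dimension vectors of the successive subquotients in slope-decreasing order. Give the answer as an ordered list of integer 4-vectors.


Via rank(M_{q-1}∘⋯∘M_p): M ≅ I[1,4], I[4,4]^2.
μ_θ-semistable layers: μ^(1)=3; μ^(2)=1; μ^(3)=-9

((0, 0, 1, 1); (0, 1, 0, 2); (1, 0, 0, 0))


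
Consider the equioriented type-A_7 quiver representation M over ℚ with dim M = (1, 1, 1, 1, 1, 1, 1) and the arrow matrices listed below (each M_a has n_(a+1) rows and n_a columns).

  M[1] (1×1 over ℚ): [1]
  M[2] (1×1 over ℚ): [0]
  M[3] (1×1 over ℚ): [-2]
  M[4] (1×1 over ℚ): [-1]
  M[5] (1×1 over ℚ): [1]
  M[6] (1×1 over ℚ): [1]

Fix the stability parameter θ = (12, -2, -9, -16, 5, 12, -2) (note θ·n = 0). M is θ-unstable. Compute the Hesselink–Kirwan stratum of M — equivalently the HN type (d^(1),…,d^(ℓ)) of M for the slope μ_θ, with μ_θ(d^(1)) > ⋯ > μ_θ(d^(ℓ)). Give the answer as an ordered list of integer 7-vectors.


Barcode: M ≅ I[1,2], I[3,7]. HN layers by μ_θ (2 steps, strictly decreasing):
  μ^(1)=5; μ^(2)=-25/2

((1, 1, 0, 0, 1, 1, 1); (0, 0, 1, 1, 0, 0, 0))


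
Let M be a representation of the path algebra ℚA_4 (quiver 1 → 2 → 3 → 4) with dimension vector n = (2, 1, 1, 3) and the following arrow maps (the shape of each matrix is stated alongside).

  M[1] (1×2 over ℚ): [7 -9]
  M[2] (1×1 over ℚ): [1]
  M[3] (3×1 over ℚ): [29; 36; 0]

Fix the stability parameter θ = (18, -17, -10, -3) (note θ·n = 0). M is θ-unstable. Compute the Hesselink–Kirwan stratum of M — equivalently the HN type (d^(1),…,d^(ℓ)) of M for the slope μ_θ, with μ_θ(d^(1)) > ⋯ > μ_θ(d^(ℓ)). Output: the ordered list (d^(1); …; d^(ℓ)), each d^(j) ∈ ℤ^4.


Via rank(M_{q-1}∘⋯∘M_p): M ≅ I[1,1], I[1,4], I[4,4]^2.
μ_θ-semistable layers: μ^(1)=18; μ^(2)=-3

((1, 0, 0, 0); (1, 1, 1, 3))


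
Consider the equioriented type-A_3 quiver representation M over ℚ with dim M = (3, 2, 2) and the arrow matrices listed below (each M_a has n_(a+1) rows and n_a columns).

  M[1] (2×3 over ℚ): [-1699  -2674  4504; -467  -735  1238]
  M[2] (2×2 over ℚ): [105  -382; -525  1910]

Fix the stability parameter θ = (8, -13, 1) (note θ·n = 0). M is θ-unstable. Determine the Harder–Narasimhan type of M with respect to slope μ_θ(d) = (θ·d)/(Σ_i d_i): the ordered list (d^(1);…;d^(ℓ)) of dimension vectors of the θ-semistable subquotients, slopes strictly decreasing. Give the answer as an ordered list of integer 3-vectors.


Interval decomposition of M: I[1,1], I[1,2], I[1,3], I[3,3].
HN type (ℓ=3): μ^(1)=8; μ^(2)=1; μ^(3)=-5/2

((1, 0, 0); (0, 0, 2); (2, 2, 0))


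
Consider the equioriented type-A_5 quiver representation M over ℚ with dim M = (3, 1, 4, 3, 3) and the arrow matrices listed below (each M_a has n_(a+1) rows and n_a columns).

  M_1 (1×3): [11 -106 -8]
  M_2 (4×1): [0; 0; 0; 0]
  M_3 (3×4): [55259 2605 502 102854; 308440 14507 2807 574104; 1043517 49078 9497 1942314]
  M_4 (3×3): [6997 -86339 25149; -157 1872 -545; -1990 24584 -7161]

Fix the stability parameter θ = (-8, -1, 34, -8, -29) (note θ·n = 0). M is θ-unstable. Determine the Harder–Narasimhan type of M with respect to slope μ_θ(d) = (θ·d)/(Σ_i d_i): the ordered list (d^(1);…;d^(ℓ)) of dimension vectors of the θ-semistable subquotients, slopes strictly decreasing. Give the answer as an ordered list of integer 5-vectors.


Via rank(M_{q-1}∘⋯∘M_p): M ≅ I[1,1]^2, I[1,2], I[3,3], I[3,5]^3.
μ_θ-semistable layers: μ^(1)=34; μ^(2)=-1; μ^(3)=-8

((0, 0, 1, 0, 0); (0, 1, 3, 3, 3); (3, 0, 0, 0, 0))


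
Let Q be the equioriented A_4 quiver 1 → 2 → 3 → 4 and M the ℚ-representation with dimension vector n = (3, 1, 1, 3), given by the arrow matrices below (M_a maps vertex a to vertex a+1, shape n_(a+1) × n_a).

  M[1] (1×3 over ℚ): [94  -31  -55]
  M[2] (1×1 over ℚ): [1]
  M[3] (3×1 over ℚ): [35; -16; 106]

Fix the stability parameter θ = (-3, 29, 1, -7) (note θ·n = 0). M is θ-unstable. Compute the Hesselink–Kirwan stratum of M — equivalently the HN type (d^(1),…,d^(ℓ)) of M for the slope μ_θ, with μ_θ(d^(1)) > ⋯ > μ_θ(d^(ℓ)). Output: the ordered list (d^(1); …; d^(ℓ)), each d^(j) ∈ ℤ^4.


Barcode: M ≅ I[1,1]^2, I[1,4], I[4,4]^2. HN layers by μ_θ (3 steps, strictly decreasing):
  μ^(1)=23/3; μ^(2)=-3; μ^(3)=-7

((0, 1, 1, 1); (3, 0, 0, 0); (0, 0, 0, 2))


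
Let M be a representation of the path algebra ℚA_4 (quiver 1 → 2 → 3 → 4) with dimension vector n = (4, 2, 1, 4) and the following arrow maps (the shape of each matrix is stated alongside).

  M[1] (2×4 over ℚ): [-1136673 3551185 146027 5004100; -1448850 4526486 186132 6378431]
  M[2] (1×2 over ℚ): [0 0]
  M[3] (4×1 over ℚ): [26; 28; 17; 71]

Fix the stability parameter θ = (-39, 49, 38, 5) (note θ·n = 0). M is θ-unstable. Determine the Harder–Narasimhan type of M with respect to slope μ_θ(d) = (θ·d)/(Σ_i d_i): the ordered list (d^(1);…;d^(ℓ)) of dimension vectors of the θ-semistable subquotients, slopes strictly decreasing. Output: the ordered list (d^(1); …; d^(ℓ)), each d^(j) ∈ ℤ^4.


Barcode: M ≅ I[1,1]^2, I[1,2]^2, I[3,4], I[4,4]^3. HN layers by μ_θ (4 steps, strictly decreasing):
  μ^(1)=49; μ^(2)=43/2; μ^(3)=5; μ^(4)=-39

((0, 2, 0, 0); (0, 0, 1, 1); (0, 0, 0, 3); (4, 0, 0, 0))


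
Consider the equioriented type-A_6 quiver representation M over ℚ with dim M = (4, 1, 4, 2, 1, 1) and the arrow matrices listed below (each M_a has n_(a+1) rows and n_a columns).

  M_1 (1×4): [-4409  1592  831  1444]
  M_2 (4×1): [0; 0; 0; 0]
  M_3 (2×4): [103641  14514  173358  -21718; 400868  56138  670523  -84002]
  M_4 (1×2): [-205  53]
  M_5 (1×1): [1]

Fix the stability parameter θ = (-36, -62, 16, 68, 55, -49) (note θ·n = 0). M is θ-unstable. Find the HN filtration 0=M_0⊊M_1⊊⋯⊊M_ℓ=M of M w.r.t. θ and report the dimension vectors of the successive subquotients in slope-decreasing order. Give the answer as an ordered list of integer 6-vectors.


Interval decomposition of M: I[1,1]^3, I[1,2], I[3,3]^2, I[3,4], I[3,6].
HN type (ℓ=5): μ^(1)=68; μ^(2)=74/3; μ^(3)=16; μ^(4)=-36; μ^(5)=-49

((0, 0, 0, 1, 0, 0); (0, 0, 0, 1, 1, 1); (0, 0, 4, 0, 0, 0); (3, 0, 0, 0, 0, 0); (1, 1, 0, 0, 0, 0))


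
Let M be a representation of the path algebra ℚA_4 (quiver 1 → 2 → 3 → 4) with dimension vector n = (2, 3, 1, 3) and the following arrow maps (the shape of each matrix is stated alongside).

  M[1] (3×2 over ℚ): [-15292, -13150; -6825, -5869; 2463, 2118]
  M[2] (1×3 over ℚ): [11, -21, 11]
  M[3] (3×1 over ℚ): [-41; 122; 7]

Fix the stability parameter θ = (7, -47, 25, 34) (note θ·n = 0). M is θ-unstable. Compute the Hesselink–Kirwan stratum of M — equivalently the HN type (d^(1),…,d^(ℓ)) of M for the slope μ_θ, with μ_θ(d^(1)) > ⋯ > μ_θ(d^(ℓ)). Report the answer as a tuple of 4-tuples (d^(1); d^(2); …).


Interval decomposition of M: I[1,2], I[1,4], I[2,2], I[4,4]^2.
HN type (ℓ=4): μ^(1)=34; μ^(2)=25; μ^(3)=-20; μ^(4)=-47

((0, 0, 0, 3); (0, 0, 1, 0); (2, 2, 0, 0); (0, 1, 0, 0))


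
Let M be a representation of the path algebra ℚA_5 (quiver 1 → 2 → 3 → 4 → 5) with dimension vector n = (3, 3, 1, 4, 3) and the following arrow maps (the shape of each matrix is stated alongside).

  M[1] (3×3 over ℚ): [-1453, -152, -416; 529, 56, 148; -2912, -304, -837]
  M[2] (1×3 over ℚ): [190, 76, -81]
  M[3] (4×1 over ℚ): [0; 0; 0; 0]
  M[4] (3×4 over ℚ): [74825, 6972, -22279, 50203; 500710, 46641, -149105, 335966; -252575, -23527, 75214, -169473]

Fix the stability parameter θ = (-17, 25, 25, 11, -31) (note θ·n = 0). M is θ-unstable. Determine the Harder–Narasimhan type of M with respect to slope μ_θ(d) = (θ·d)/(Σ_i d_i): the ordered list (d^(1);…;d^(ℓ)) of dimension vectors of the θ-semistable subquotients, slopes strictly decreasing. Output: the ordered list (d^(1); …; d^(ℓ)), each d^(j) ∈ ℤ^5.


Barcode: M ≅ I[1,1], I[1,2], I[1,3], I[2,2], I[4,4]^2, I[4,5]^2, I[5,5]. HN layers by μ_θ (5 steps, strictly decreasing):
  μ^(1)=25; μ^(2)=11; μ^(3)=-10; μ^(4)=-17; μ^(5)=-31

((0, 3, 1, 0, 0); (0, 0, 0, 2, 0); (0, 0, 0, 2, 2); (3, 0, 0, 0, 0); (0, 0, 0, 0, 1))


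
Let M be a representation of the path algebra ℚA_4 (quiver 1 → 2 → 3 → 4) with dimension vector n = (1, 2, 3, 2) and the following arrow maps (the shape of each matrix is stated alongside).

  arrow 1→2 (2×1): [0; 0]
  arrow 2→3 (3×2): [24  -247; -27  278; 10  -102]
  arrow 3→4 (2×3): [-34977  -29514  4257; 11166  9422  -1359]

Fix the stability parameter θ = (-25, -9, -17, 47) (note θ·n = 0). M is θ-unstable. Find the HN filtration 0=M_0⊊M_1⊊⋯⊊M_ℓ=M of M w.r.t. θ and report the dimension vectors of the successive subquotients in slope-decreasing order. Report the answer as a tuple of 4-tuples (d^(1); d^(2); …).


Via rank(M_{q-1}∘⋯∘M_p): M ≅ I[1,1], I[2,3], I[2,4], I[3,4].
μ_θ-semistable layers: μ^(1)=47; μ^(2)=-13; μ^(3)=-17; μ^(4)=-25

((0, 0, 0, 2); (0, 2, 2, 0); (0, 0, 1, 0); (1, 0, 0, 0))


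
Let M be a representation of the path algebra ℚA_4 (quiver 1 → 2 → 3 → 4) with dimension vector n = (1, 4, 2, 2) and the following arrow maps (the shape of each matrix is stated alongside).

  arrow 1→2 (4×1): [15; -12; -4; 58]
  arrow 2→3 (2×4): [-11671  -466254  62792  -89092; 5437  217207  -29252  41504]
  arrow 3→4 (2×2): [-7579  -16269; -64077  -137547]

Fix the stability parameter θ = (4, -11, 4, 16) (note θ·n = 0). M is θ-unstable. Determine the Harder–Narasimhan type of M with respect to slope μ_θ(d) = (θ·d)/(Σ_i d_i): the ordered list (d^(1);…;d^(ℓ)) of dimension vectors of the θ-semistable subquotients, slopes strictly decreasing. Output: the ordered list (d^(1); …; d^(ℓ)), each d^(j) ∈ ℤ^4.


Interval decomposition of M: I[1,3], I[2,2]^2, I[2,4], I[4,4].
HN type (ℓ=4): μ^(1)=16; μ^(2)=4; μ^(3)=-7/2; μ^(4)=-11

((0, 0, 0, 2); (0, 0, 2, 0); (1, 1, 0, 0); (0, 3, 0, 0))


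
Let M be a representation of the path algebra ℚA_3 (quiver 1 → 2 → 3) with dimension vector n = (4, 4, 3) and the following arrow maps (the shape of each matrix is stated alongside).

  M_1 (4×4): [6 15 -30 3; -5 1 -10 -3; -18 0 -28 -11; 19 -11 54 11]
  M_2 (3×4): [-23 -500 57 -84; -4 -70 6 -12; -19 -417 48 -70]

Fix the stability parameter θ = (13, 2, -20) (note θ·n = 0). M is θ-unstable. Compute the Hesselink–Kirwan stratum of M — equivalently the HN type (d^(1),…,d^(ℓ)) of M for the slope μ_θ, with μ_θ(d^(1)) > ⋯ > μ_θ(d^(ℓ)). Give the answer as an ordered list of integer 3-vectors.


Barcode: M ≅ I[1,1], I[1,2], I[1,3]^2, I[2,2], I[3,3]. HN layers by μ_θ (5 steps, strictly decreasing):
  μ^(1)=13; μ^(2)=15/2; μ^(3)=2; μ^(4)=-5/3; μ^(5)=-20

((1, 0, 0); (1, 1, 0); (0, 1, 0); (2, 2, 2); (0, 0, 1))


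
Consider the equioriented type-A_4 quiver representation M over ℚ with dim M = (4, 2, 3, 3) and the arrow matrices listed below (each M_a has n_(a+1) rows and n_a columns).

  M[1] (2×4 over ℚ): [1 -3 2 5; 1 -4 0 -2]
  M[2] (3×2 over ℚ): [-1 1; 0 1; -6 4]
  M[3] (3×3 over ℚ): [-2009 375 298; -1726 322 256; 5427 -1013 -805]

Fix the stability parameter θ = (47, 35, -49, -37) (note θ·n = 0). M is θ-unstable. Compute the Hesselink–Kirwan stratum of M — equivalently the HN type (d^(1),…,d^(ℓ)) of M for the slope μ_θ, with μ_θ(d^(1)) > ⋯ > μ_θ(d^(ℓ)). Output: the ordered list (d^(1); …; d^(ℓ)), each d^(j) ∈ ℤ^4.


Via rank(M_{q-1}∘⋯∘M_p): M ≅ I[1,1]^2, I[1,3], I[1,4], I[3,4], I[4,4].
μ_θ-semistable layers: μ^(1)=47; μ^(2)=11; μ^(3)=-1; μ^(4)=-37; μ^(5)=-49

((2, 0, 0, 0); (1, 1, 1, 0); (1, 1, 1, 1); (0, 0, 0, 2); (0, 0, 1, 0))


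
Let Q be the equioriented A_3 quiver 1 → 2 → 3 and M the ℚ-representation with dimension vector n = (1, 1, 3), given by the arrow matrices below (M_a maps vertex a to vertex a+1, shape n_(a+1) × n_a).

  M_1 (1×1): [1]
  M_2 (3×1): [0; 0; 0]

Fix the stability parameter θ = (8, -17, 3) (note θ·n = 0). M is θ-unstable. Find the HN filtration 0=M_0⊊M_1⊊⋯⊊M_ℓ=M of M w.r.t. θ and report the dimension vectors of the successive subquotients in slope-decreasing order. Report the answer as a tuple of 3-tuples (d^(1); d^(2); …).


Barcode: M ≅ I[1,2], I[3,3]^3. HN layers by μ_θ (2 steps, strictly decreasing):
  μ^(1)=3; μ^(2)=-9/2

((0, 0, 3); (1, 1, 0))


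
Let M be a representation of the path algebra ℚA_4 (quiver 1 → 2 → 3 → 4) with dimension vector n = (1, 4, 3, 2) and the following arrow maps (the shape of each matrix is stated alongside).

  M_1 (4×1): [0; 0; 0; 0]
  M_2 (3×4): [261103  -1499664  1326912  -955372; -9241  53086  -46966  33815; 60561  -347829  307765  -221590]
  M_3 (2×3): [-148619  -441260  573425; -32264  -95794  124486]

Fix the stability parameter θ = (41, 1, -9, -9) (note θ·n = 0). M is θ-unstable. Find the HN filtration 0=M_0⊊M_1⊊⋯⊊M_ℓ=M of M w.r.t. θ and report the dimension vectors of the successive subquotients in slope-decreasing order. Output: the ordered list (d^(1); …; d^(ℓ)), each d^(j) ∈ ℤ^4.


Via rank(M_{q-1}∘⋯∘M_p): M ≅ I[1,1], I[2,2], I[2,3], I[2,4]^2.
μ_θ-semistable layers: μ^(1)=41; μ^(2)=1; μ^(3)=-4; μ^(4)=-17/3

((1, 0, 0, 0); (0, 1, 0, 0); (0, 1, 1, 0); (0, 2, 2, 2))


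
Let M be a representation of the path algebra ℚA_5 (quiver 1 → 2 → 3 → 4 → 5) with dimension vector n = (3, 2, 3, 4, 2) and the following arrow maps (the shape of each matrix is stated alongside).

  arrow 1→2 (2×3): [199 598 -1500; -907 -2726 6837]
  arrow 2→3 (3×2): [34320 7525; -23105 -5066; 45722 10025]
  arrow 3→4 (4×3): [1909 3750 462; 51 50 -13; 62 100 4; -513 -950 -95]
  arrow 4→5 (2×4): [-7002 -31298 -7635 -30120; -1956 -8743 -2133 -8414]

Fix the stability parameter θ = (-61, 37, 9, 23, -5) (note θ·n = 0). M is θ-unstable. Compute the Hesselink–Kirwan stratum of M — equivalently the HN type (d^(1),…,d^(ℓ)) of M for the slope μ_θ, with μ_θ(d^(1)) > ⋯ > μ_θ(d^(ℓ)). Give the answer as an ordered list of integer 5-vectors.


Interval decomposition of M: I[1,1], I[1,3], I[1,4], I[3,5], I[4,4], I[4,5].
HN type (ℓ=3): μ^(1)=23; μ^(2)=9; μ^(3)=-61

((0, 2, 2, 2, 0); (0, 0, 1, 2, 2); (3, 0, 0, 0, 0))


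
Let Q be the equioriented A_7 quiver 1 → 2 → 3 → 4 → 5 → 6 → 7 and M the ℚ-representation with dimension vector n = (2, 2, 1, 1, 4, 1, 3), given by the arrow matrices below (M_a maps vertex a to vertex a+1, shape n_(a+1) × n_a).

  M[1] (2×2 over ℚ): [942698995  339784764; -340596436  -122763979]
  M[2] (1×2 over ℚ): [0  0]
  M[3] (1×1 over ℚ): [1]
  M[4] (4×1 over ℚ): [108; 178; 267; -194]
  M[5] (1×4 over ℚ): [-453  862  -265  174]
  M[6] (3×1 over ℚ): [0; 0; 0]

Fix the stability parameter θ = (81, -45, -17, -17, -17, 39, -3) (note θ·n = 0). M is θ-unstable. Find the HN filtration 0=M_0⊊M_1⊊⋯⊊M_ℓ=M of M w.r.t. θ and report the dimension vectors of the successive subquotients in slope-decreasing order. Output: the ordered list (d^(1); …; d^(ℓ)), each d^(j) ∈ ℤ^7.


Interval decomposition of M: I[1,2]^2, I[3,6], I[5,5]^3, I[7,7]^3.
HN type (ℓ=4): μ^(1)=39; μ^(2)=18; μ^(3)=-3; μ^(4)=-17

((0, 0, 0, 0, 0, 1, 0); (2, 2, 0, 0, 0, 0, 0); (0, 0, 0, 0, 0, 0, 3); (0, 0, 1, 1, 4, 0, 0))


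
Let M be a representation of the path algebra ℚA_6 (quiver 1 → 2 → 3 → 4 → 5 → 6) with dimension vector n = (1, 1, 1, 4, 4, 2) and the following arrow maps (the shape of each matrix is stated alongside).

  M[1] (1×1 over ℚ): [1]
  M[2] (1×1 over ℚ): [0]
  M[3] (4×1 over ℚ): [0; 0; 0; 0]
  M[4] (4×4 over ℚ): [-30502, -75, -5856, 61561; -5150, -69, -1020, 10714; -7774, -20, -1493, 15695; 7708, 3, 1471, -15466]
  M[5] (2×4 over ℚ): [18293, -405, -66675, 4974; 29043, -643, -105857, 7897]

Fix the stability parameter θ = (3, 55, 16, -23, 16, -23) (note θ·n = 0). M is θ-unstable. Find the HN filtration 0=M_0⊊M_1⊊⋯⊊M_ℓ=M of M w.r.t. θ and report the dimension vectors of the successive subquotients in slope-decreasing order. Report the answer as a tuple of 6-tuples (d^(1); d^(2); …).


Barcode: M ≅ I[1,2], I[3,3], I[4,5]^2, I[4,6]^2. HN layers by μ_θ (5 steps, strictly decreasing):
  μ^(1)=55; μ^(2)=16; μ^(3)=3; μ^(4)=-7/2; μ^(5)=-23

((0, 1, 0, 0, 0, 0); (0, 0, 1, 0, 2, 0); (1, 0, 0, 0, 0, 0); (0, 0, 0, 0, 2, 2); (0, 0, 0, 4, 0, 0))


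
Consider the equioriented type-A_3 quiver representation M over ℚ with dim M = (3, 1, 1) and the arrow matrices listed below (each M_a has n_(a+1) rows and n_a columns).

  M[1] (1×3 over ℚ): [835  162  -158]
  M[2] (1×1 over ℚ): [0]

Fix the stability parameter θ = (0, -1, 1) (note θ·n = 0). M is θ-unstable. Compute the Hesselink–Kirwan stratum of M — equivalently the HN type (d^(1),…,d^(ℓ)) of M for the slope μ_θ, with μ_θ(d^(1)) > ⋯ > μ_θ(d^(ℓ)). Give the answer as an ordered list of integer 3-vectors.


Barcode: M ≅ I[1,1]^2, I[1,2], I[3,3]. HN layers by μ_θ (3 steps, strictly decreasing):
  μ^(1)=1; μ^(2)=0; μ^(3)=-1/2

((0, 0, 1); (2, 0, 0); (1, 1, 0))


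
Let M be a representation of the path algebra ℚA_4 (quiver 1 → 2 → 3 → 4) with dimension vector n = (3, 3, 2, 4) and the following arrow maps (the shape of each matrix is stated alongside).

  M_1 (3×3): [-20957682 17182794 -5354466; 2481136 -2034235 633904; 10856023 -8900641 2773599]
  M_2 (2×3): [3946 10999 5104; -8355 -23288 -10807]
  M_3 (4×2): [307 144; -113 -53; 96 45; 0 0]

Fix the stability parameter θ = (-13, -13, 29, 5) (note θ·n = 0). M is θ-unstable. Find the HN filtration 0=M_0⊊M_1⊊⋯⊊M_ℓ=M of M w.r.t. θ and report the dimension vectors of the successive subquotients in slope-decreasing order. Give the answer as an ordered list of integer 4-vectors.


Interval decomposition of M: I[1,1], I[1,4]^2, I[2,2], I[4,4]^2.
HN type (ℓ=3): μ^(1)=17; μ^(2)=5; μ^(3)=-13

((0, 0, 2, 2); (0, 0, 0, 2); (3, 3, 0, 0))


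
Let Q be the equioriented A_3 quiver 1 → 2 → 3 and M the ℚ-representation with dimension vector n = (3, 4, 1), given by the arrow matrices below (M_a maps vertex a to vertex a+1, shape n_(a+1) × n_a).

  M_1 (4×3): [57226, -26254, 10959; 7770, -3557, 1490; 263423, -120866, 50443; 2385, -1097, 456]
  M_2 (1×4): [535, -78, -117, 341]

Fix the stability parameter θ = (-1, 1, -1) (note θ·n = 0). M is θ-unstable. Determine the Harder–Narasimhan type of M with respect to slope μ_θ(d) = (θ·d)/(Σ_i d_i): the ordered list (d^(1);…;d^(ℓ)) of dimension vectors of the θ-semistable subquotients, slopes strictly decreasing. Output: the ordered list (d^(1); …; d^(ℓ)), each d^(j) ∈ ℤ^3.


Via rank(M_{q-1}∘⋯∘M_p): M ≅ I[1,2]^2, I[1,3], I[2,2].
μ_θ-semistable layers: μ^(1)=1; μ^(2)=0; μ^(3)=-1

((0, 3, 0); (0, 1, 1); (3, 0, 0))


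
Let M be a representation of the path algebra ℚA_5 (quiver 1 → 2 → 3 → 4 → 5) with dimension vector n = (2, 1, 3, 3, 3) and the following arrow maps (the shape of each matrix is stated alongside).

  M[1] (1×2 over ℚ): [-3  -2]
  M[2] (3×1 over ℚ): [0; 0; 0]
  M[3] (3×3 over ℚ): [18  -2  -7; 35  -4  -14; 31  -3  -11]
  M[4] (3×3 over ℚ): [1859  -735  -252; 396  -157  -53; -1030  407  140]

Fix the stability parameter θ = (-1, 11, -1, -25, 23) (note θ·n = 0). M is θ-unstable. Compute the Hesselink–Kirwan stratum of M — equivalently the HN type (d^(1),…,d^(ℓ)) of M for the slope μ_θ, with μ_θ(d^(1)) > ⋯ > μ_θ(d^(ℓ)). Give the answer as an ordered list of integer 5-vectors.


Via rank(M_{q-1}∘⋯∘M_p): M ≅ I[1,1], I[1,2], I[3,5]^3.
μ_θ-semistable layers: μ^(1)=23; μ^(2)=11; μ^(3)=-1; μ^(4)=-13

((0, 0, 0, 0, 3); (0, 1, 0, 0, 0); (2, 0, 0, 0, 0); (0, 0, 3, 3, 0))


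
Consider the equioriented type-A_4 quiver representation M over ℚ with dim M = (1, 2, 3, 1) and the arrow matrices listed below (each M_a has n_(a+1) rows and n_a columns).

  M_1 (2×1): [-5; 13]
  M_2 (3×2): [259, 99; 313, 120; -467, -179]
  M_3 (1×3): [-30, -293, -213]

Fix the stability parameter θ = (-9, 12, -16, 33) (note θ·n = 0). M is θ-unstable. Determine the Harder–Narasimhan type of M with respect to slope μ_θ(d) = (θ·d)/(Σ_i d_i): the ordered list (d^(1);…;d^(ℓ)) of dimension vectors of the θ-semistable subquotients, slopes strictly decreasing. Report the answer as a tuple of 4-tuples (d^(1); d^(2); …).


Interval decomposition of M: I[1,4], I[2,3], I[3,3].
HN type (ℓ=4): μ^(1)=33; μ^(2)=-2; μ^(3)=-9; μ^(4)=-16

((0, 0, 0, 1); (0, 2, 2, 0); (1, 0, 0, 0); (0, 0, 1, 0))


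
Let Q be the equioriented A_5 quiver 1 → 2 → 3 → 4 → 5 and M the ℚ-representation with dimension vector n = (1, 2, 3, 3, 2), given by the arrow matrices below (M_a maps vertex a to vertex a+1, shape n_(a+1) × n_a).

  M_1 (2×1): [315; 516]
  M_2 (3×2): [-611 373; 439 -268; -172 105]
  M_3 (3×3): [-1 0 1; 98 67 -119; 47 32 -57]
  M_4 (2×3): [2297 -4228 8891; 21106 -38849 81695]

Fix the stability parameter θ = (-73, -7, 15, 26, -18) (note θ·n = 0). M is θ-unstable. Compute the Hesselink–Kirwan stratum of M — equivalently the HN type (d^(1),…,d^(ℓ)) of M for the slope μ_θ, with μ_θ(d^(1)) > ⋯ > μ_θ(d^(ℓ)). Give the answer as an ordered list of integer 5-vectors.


Interval decomposition of M: I[1,4], I[2,5], I[3,5].
HN type (ℓ=5): μ^(1)=26; μ^(2)=15; μ^(3)=23/3; μ^(4)=-7; μ^(5)=-73

((0, 0, 0, 1, 0); (0, 0, 1, 0, 0); (0, 0, 2, 2, 2); (0, 2, 0, 0, 0); (1, 0, 0, 0, 0))


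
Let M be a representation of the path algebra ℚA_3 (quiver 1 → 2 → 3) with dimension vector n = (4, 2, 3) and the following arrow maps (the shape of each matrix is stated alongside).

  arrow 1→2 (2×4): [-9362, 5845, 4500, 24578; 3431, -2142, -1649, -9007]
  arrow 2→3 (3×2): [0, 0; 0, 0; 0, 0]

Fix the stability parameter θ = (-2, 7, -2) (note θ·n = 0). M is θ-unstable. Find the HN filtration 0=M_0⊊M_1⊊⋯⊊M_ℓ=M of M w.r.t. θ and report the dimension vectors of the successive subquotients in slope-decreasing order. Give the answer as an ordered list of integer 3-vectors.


Barcode: M ≅ I[1,1]^2, I[1,2]^2, I[3,3]^3. HN layers by μ_θ (2 steps, strictly decreasing):
  μ^(1)=7; μ^(2)=-2

((0, 2, 0); (4, 0, 3))


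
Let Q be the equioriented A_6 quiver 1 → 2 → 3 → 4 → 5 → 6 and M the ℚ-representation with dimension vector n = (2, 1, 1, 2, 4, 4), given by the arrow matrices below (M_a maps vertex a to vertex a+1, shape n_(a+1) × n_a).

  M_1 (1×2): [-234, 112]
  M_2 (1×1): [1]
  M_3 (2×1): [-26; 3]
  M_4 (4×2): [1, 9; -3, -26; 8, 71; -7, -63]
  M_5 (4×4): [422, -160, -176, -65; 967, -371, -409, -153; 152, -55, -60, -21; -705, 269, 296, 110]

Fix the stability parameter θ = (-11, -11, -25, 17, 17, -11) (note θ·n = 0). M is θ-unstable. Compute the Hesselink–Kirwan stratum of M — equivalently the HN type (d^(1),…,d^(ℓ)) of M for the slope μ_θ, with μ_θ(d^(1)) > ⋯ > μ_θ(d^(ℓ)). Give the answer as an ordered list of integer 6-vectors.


Via rank(M_{q-1}∘⋯∘M_p): M ≅ I[1,1], I[1,6], I[4,6], I[5,6]^2.
μ_θ-semistable layers: μ^(1)=23/3; μ^(2)=3; μ^(3)=-11; μ^(4)=-47/3

((0, 0, 0, 2, 2, 2); (0, 0, 0, 0, 2, 2); (1, 0, 0, 0, 0, 0); (1, 1, 1, 0, 0, 0))


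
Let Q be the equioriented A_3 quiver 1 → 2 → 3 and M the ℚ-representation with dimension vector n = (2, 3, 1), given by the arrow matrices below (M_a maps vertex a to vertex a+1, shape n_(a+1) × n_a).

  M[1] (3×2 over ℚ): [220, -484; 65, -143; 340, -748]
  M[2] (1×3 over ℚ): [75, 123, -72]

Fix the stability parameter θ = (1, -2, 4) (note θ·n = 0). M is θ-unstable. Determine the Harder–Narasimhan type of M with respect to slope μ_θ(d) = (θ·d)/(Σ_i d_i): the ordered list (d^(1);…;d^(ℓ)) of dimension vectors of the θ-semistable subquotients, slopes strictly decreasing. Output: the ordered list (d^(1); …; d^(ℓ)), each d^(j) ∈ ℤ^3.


Interval decomposition of M: I[1,1], I[1,3], I[2,2]^2.
HN type (ℓ=4): μ^(1)=4; μ^(2)=1; μ^(3)=-1/2; μ^(4)=-2

((0, 0, 1); (1, 0, 0); (1, 1, 0); (0, 2, 0))


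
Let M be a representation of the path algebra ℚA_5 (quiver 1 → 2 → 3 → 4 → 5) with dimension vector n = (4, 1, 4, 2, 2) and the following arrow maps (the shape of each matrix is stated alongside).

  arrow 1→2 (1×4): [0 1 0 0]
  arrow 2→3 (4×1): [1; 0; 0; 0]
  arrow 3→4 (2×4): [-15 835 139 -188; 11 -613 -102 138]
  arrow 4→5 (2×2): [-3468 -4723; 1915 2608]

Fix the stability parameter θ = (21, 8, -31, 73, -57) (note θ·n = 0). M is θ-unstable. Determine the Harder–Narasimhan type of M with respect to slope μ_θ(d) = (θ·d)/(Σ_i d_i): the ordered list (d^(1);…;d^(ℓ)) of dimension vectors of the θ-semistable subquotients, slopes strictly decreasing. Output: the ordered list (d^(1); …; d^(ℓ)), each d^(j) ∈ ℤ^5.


Barcode: M ≅ I[1,1]^3, I[1,5], I[3,3]^2, I[3,5]. HN layers by μ_θ (4 steps, strictly decreasing):
  μ^(1)=21; μ^(2)=8; μ^(3)=-2/3; μ^(4)=-31

((3, 0, 0, 0, 0); (0, 0, 0, 2, 2); (1, 1, 1, 0, 0); (0, 0, 3, 0, 0))


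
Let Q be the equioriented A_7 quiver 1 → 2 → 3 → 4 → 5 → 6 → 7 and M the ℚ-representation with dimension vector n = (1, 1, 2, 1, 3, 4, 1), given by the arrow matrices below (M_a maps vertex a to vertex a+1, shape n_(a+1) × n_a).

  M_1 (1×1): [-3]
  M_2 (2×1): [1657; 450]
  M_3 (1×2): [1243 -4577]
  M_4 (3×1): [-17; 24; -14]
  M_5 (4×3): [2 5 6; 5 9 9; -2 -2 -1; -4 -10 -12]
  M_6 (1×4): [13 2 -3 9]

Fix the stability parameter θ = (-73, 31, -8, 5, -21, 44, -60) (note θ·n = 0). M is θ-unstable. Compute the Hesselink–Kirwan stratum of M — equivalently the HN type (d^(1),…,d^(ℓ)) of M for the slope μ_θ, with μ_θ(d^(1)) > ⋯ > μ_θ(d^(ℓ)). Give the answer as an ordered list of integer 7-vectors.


Via rank(M_{q-1}∘⋯∘M_p): M ≅ I[1,6], I[3,3], I[5,6], I[5,7], I[6,6].
μ_θ-semistable layers: μ^(1)=44; μ^(2)=7/4; μ^(3)=-8; μ^(4)=-21; μ^(5)=-73

((0, 0, 0, 0, 0, 3, 0); (0, 1, 1, 1, 1, 0, 0); (0, 0, 1, 0, 0, 1, 1); (0, 0, 0, 0, 2, 0, 0); (1, 0, 0, 0, 0, 0, 0))


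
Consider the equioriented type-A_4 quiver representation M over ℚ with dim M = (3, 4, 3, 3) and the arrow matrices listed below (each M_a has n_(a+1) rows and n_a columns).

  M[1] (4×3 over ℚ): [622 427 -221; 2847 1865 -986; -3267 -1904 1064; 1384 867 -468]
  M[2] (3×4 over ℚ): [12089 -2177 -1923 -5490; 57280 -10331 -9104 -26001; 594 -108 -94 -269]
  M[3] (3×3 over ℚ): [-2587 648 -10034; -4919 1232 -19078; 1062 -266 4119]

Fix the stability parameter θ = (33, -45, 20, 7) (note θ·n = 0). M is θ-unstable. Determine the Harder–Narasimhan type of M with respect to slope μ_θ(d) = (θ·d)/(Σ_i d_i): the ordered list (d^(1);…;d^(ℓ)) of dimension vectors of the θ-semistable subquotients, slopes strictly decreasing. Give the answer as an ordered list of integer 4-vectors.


Interval decomposition of M: I[1,3], I[1,4]^2, I[2,2], I[4,4].
HN type (ℓ=5): μ^(1)=20; μ^(2)=27/2; μ^(3)=7; μ^(4)=-6; μ^(5)=-45

((0, 0, 1, 0); (0, 0, 2, 2); (0, 0, 0, 1); (3, 3, 0, 0); (0, 1, 0, 0))


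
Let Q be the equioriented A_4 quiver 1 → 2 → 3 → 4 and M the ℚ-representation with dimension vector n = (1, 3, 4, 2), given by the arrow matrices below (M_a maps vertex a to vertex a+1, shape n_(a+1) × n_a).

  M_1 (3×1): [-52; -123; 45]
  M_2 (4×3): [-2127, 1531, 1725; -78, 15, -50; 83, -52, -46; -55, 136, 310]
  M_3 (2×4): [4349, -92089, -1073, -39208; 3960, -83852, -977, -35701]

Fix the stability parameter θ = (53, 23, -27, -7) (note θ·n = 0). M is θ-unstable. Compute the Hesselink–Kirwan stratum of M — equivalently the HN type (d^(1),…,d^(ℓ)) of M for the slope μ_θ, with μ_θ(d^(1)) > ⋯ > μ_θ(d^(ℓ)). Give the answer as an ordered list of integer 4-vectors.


Interval decomposition of M: I[1,4], I[2,3]^2, I[3,4].
HN type (ℓ=4): μ^(1)=21/2; μ^(2)=-2; μ^(3)=-7; μ^(4)=-27

((1, 1, 1, 1); (0, 2, 2, 0); (0, 0, 0, 1); (0, 0, 1, 0))


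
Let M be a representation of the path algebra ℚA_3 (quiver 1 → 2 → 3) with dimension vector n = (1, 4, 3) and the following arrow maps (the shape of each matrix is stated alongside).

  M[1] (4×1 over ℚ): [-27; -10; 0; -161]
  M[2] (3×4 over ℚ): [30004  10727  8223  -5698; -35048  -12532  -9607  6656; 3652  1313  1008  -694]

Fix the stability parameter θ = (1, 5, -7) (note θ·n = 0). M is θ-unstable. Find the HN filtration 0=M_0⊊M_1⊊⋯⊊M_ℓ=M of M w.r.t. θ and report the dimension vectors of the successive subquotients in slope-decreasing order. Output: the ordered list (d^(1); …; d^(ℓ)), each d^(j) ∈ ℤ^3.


Interval decomposition of M: I[1,2], I[2,2], I[2,3]^2, I[3,3].
HN type (ℓ=4): μ^(1)=5; μ^(2)=1; μ^(3)=-1; μ^(4)=-7

((0, 2, 0); (1, 0, 0); (0, 2, 2); (0, 0, 1))


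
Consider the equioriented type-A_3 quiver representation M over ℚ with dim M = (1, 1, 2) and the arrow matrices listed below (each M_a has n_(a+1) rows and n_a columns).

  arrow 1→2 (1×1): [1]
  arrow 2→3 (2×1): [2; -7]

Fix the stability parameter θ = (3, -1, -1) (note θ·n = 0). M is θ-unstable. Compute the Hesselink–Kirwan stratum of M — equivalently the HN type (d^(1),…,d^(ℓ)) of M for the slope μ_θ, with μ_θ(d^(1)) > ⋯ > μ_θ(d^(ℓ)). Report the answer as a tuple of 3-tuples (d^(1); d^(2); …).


Interval decomposition of M: I[1,3], I[3,3].
HN type (ℓ=2): μ^(1)=1/3; μ^(2)=-1

((1, 1, 1); (0, 0, 1))


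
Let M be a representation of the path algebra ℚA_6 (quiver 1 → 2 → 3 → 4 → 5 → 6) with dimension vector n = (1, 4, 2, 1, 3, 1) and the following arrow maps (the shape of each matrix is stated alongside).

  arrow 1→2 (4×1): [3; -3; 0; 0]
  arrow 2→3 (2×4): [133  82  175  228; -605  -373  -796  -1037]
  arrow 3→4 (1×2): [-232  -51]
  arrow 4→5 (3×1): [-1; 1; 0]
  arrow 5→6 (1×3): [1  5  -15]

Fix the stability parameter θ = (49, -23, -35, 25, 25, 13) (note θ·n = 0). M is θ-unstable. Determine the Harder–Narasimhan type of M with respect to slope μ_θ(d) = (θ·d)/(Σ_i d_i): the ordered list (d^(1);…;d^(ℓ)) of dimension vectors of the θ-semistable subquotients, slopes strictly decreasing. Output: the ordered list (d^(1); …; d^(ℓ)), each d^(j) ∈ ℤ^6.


Via rank(M_{q-1}∘⋯∘M_p): M ≅ I[1,3], I[2,2]^2, I[2,6], I[5,5]^2.
μ_θ-semistable layers: μ^(1)=25; μ^(2)=21; μ^(3)=-3; μ^(4)=-23; μ^(5)=-29

((0, 0, 0, 0, 2, 0); (0, 0, 0, 1, 1, 1); (1, 1, 1, 0, 0, 0); (0, 2, 0, 0, 0, 0); (0, 1, 1, 0, 0, 0))


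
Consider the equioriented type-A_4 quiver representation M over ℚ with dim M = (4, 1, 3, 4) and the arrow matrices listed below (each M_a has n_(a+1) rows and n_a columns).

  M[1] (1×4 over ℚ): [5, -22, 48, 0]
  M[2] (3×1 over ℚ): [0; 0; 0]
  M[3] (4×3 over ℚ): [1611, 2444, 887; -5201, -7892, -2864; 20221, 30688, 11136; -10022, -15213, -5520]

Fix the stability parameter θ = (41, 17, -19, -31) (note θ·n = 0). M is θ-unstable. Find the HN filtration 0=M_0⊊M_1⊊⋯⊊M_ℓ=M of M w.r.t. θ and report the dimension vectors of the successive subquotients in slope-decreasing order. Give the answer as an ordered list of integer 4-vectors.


Via rank(M_{q-1}∘⋯∘M_p): M ≅ I[1,1]^3, I[1,2], I[3,4]^3, I[4,4].
μ_θ-semistable layers: μ^(1)=41; μ^(2)=29; μ^(3)=-25; μ^(4)=-31

((3, 0, 0, 0); (1, 1, 0, 0); (0, 0, 3, 3); (0, 0, 0, 1))


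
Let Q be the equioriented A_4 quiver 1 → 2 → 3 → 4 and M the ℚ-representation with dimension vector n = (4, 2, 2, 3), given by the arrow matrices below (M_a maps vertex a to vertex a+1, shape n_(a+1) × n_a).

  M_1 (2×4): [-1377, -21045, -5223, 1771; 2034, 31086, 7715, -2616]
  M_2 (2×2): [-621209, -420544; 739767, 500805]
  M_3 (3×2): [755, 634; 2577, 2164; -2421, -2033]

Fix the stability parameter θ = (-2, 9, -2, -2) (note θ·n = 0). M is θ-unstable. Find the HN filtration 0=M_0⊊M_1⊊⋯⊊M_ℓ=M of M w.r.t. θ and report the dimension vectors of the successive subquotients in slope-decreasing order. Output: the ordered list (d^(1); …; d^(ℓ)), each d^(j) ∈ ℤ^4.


Interval decomposition of M: I[1,1]^2, I[1,4]^2, I[4,4].
HN type (ℓ=2): μ^(1)=5/3; μ^(2)=-2

((0, 2, 2, 2); (4, 0, 0, 1))


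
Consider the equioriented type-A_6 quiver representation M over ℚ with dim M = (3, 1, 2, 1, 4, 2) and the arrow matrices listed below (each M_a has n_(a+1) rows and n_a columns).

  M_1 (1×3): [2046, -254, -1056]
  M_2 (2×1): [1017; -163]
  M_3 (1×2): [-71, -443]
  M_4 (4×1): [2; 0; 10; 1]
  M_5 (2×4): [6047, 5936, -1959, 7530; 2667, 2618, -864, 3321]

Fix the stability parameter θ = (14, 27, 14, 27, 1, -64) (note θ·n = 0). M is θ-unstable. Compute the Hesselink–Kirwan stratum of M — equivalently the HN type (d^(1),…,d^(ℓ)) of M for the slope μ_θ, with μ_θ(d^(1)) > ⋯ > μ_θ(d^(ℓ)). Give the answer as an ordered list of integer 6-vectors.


Via rank(M_{q-1}∘⋯∘M_p): M ≅ I[1,1]^2, I[1,6], I[3,3], I[5,5]^2, I[5,6].
μ_θ-semistable layers: μ^(1)=14; μ^(2)=19/6; μ^(3)=1; μ^(4)=-63/2

((2, 0, 1, 0, 0, 0); (1, 1, 1, 1, 1, 1); (0, 0, 0, 0, 2, 0); (0, 0, 0, 0, 1, 1))


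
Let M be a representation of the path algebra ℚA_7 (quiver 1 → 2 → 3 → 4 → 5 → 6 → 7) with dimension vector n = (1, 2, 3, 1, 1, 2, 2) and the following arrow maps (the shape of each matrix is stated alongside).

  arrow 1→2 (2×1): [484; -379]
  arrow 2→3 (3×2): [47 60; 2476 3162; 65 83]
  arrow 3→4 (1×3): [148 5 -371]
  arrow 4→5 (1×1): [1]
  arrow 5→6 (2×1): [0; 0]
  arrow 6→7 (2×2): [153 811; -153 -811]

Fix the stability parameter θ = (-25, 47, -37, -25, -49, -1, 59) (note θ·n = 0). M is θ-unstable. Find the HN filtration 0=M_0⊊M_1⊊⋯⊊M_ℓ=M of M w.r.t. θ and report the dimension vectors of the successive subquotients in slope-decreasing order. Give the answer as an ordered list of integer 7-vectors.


Via rank(M_{q-1}∘⋯∘M_p): M ≅ I[1,5], I[2,3], I[3,3], I[6,6], I[6,7], I[7,7].
μ_θ-semistable layers: μ^(1)=59; μ^(2)=5; μ^(3)=-1; μ^(4)=-16; μ^(5)=-25; μ^(6)=-37

((0, 0, 0, 0, 0, 0, 2); (0, 1, 1, 0, 0, 0, 0); (0, 0, 0, 0, 0, 2, 0); (0, 1, 1, 1, 1, 0, 0); (1, 0, 0, 0, 0, 0, 0); (0, 0, 1, 0, 0, 0, 0))


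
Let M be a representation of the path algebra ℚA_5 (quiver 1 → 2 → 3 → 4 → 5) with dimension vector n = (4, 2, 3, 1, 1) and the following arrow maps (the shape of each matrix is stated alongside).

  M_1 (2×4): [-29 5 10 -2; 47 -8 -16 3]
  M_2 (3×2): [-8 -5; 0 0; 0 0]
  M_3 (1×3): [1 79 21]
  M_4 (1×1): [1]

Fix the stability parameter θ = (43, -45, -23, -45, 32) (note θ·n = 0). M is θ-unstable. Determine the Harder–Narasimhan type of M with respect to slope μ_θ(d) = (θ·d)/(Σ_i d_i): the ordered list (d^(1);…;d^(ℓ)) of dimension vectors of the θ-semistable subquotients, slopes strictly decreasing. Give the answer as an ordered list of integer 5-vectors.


Via rank(M_{q-1}∘⋯∘M_p): M ≅ I[1,1]^2, I[1,2], I[1,5], I[3,3]^2.
μ_θ-semistable layers: μ^(1)=43; μ^(2)=32; μ^(3)=-1; μ^(4)=-35/2; μ^(5)=-23

((2, 0, 0, 0, 0); (0, 0, 0, 0, 1); (1, 1, 0, 0, 0); (1, 1, 1, 1, 0); (0, 0, 2, 0, 0))


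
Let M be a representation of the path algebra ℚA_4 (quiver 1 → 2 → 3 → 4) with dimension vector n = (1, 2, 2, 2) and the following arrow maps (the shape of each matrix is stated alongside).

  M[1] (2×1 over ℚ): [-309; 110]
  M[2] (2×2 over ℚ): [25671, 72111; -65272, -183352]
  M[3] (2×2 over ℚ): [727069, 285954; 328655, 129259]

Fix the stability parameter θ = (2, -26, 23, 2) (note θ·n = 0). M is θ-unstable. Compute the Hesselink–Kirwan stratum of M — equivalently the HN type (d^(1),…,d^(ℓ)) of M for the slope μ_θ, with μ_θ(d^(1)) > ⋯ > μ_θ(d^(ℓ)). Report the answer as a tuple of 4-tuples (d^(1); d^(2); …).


Via rank(M_{q-1}∘⋯∘M_p): M ≅ I[1,4], I[2,2], I[3,4].
μ_θ-semistable layers: μ^(1)=25/2; μ^(2)=-12; μ^(3)=-26

((0, 0, 2, 2); (1, 1, 0, 0); (0, 1, 0, 0))


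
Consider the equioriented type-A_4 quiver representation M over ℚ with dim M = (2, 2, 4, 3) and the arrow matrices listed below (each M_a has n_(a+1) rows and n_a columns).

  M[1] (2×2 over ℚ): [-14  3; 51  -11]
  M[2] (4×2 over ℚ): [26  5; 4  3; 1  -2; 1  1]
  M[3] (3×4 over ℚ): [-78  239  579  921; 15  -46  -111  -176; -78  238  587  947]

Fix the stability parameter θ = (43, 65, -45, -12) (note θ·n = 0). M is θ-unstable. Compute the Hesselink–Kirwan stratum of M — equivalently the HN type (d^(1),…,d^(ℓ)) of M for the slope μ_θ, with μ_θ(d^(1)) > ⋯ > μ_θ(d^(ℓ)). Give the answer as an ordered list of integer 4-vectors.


Via rank(M_{q-1}∘⋯∘M_p): M ≅ I[1,4]^2, I[3,3], I[3,4].
μ_θ-semistable layers: μ^(1)=51/4; μ^(2)=-12; μ^(3)=-45

((2, 2, 2, 2); (0, 0, 0, 1); (0, 0, 2, 0))


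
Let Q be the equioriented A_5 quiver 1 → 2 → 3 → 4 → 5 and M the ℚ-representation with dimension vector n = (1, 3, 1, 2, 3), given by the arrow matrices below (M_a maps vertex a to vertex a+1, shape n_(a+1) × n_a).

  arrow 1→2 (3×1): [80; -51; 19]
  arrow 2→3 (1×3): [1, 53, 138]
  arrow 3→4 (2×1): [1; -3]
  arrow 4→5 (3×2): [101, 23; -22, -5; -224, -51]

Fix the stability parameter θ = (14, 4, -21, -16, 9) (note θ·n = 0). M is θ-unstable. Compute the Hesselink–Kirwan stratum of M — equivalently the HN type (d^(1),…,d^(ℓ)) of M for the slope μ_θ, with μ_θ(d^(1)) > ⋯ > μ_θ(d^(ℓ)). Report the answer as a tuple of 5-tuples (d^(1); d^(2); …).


Via rank(M_{q-1}∘⋯∘M_p): M ≅ I[1,5], I[2,2]^2, I[4,5], I[5,5].
μ_θ-semistable layers: μ^(1)=9; μ^(2)=4; μ^(3)=-19/4; μ^(4)=-16

((0, 0, 0, 0, 3); (0, 2, 0, 0, 0); (1, 1, 1, 1, 0); (0, 0, 0, 1, 0))


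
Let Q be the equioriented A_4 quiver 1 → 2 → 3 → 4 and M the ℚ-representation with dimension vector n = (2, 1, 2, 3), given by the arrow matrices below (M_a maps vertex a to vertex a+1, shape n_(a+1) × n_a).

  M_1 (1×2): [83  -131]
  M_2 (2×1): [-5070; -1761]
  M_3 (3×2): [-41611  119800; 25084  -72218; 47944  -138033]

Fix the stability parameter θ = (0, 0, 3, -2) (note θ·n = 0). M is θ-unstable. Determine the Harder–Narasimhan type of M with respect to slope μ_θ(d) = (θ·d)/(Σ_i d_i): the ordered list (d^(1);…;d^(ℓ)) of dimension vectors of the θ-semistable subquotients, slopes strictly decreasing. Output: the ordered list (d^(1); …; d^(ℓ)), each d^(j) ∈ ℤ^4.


Via rank(M_{q-1}∘⋯∘M_p): M ≅ I[1,1], I[1,4], I[3,4], I[4,4].
μ_θ-semistable layers: μ^(1)=1/2; μ^(2)=0; μ^(3)=-2

((0, 0, 2, 2); (2, 1, 0, 0); (0, 0, 0, 1))


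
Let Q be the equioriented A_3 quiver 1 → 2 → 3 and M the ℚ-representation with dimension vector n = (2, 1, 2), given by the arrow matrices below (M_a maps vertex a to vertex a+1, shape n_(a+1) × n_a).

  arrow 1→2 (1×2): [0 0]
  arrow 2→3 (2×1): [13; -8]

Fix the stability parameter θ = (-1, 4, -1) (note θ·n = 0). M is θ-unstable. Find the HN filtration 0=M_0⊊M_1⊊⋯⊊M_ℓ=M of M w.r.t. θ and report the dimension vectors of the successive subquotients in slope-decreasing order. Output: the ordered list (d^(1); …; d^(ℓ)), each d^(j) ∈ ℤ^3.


Barcode: M ≅ I[1,1]^2, I[2,3], I[3,3]. HN layers by μ_θ (2 steps, strictly decreasing):
  μ^(1)=3/2; μ^(2)=-1

((0, 1, 1); (2, 0, 1))


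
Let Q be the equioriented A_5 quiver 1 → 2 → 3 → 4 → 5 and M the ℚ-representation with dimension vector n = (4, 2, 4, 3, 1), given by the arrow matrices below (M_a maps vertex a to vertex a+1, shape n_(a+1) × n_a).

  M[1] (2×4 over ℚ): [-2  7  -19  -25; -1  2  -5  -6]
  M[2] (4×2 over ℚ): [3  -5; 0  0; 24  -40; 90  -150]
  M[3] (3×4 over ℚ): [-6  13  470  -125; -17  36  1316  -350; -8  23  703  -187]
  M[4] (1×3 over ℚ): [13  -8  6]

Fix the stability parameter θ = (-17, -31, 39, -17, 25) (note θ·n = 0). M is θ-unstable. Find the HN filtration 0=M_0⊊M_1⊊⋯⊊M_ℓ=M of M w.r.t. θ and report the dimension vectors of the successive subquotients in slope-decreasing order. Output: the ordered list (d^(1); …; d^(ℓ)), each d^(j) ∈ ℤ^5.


Interval decomposition of M: I[1,1]^2, I[1,2], I[1,4], I[3,3], I[3,4], I[3,5].
HN type (ℓ=5): μ^(1)=39; μ^(2)=25; μ^(3)=11; μ^(4)=-17; μ^(5)=-24

((0, 0, 1, 0, 0); (0, 0, 0, 0, 1); (0, 0, 3, 3, 0); (2, 0, 0, 0, 0); (2, 2, 0, 0, 0))
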